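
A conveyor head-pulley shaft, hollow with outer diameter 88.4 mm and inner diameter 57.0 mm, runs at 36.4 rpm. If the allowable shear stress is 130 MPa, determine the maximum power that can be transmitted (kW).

55.6 kW

J = π(d_o⁴ − d_i⁴)/32 = π(0.0884⁴ − 0.0570⁴)/32 = 4.959×10^-6 m⁴.
T_max = τ_allow·J/r = 1.30×10^8 × 4.959×10^-6 / 0.0442 = 14590 N·m.
ω = 2π·36.4/60 = 3.812 rad/s, so P_max = T_max·ω = 5.560×10^4 W.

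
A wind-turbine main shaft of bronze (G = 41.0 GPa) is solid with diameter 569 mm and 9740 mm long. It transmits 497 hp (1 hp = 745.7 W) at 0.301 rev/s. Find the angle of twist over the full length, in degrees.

ω = 2π·0.301 = 1.891 rad/s, so T = P/ω = 497×745.7 / 1.891 = 196000 N·m.
J = πd⁴/32 = π(0.569)⁴/32 = 0.01029 m⁴.
θ = T·L/(G·J) = 196000 × 9.74 / (41.0×10⁹ × 0.01029) = 4.524×10^-3 rad.

0.259°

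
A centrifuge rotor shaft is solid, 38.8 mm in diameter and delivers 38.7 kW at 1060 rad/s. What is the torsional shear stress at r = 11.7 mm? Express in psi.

ω = 1060 rad/s, so T = P/ω = 38.7×10³ / 1060 = 36.51 N·m.
J = πd⁴/32 = π(0.0388)⁴/32 = 2.225×10^-7 m⁴.
Shear stress varies linearly with radius: τ = T·r/J = 36.51 × 0.0117 / 2.225×10^-7 = 1.920×10^6 Pa.

278 psi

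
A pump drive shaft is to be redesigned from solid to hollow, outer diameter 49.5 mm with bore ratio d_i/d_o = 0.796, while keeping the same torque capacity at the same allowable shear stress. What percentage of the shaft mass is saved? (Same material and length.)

Equal τ_max and T ⇒ the solid shaft needs d_s³ = d_o³(1−k⁴), so d_s = 49.5·(1−0.796⁴)^(1/3) = 41.72 mm.
Area ratio A_h/A_s = d_o²(1−k²)/d_s² = (1−k²)/(1−k⁴)^(2/3) = 0.5159.
Mass saving = 1 − 0.5159 = 48.4 %.

48.4 %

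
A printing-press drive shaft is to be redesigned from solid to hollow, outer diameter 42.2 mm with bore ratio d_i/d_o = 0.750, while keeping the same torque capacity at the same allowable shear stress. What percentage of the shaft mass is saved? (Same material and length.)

43.6 %

Equal τ_max and T ⇒ the solid shaft needs d_s³ = d_o³(1−k⁴), so d_s = 42.2·(1−0.750⁴)^(1/3) = 37.17 mm.
Area ratio A_h/A_s = d_o²(1−k²)/d_s² = (1−k²)/(1−k⁴)^(2/3) = 0.5638.
Mass saving = 1 − 0.5638 = 43.6 %.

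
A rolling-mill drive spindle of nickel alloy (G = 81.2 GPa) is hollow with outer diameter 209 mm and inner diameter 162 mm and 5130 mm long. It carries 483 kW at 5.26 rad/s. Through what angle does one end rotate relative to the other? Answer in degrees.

2.78°

ω = 5.26 rad/s, so T = P/ω = 483×10³ / 5.260 = 91830 N·m.
J = π(d_o⁴ − d_i⁴)/32 = π(0.209⁴ − 0.162⁴)/32 = 1.197×10^-4 m⁴.
θ = T·L/(G·J) = 91830 × 5.13 / (81.2×10⁹ × 1.197×10^-4) = 0.04846 rad.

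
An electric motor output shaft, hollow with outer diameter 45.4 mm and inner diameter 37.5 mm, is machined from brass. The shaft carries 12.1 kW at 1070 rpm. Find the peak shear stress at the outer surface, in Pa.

1.10e7 Pa

ω = 2π·1070/60 = 112.1 rad/s, so T = P/ω = 12.1×10³ / 112.1 = 108.0 N·m.
J = π(d_o⁴ − d_i⁴)/32 = π(0.0454⁴ − 0.0375⁴)/32 = 2.229×10^-7 m⁴.
τ_max = T·r/J = 108.0 × 0.0227 / 2.229×10^-7 = 1.100×10^7 Pa.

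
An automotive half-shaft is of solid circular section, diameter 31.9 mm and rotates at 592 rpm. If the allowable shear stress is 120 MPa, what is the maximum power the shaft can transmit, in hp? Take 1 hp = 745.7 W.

J = πd⁴/32 = π(0.0319)⁴/32 = 1.017×10^-7 m⁴.
T_max = τ_allow·J/r = 1.20×10^8 × 1.017×10^-7 / 0.0159 = 764.9 N·m.
ω = 2π·592/60 = 61.99 rad/s, so P_max = T_max·ω = 4.742×10^4 W.

63.6 hp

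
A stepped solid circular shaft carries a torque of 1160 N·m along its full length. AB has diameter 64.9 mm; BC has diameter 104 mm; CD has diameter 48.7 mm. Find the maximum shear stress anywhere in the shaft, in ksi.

7.42 ksi

Under the same torque, τ_max = 16T/(πd³) is largest where d is smallest — segment CD (d = 48.7 mm).
τ_max = 16·1160/(π·(0.0487)³) = 5.115×10^7 Pa.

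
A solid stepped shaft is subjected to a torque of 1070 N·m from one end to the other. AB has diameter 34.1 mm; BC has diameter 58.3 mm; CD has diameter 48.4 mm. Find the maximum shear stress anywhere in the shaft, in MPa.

137 MPa

Under the same torque, τ_max = 16T/(πd³) is largest where d is smallest — segment AB (d = 34.1 mm).
τ_max = 16·1070/(π·(0.0341)³) = 1.374×10^8 Pa.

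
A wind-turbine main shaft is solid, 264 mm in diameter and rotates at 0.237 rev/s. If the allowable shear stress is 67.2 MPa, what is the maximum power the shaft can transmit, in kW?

J = πd⁴/32 = π(0.264)⁴/32 = 4.769×10^-4 m⁴.
T_max = τ_allow·J/r = 6.72×10^7 × 4.769×10^-4 / 0.132 = 242800 N·m.
ω = 2π·0.237 = 1.489 rad/s, so P_max = T_max·ω = 3.615×10^5 W.

362 kW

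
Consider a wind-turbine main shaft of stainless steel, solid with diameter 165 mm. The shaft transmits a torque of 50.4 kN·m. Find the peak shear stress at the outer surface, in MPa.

57.1 MPa

J = πd⁴/32 = π(0.165)⁴/32 = 7.277×10^-5 m⁴.
τ_max = T·r/J = 50400 × 0.0825 / 7.277×10^-5 = 5.714×10^7 Pa.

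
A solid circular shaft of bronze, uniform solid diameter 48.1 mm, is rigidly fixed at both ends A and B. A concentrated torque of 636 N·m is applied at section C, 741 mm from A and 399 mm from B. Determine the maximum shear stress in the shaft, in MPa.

18.9 MPa

With uniform GJ and both ends fixed, compatibility θ_AC = θ_CB gives T_A·a = T_B·b, together with T_A + T_B = T₀.
T_A = T₀·b/(a+b) = 636.0·399/1140 = 222.6 N·m; T_B = 413.4 N·m.
τ in each portion: τ_AC = 1.02×10^7 Pa, τ_CB = 1.89×10^7 Pa; maximum is in CB.
τ_max = T_CB·r/J = 413.4·0.0241/5.26×10^-7 = 1.892×10^7 Pa.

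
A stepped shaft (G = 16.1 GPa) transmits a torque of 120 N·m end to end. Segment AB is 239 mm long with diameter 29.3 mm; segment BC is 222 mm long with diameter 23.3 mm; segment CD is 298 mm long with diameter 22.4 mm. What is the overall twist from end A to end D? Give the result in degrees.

J_AB = π(0.0293)⁴/32 = 7.24×10^-8 m⁴; J_BC = π(0.0233)⁴/32 = 2.89×10^-8 m⁴; J_CD = π(0.0224)⁴/32 = 2.47×10^-8 m⁴.
θ = (T/G)·Σ L_i/J_i = (120.0/16.1×10⁹)·(0.239/7.24×10^-8 + 0.222/2.89×10^-8 + 0.298/2.47×10^-8) = 0.1717 rad.

9.84°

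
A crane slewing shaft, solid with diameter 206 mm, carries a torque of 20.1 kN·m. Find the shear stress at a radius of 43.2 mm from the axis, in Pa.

4.91e6 Pa

J = πd⁴/32 = π(0.206)⁴/32 = 1.768×10^-4 m⁴.
Shear stress varies linearly with radius: τ = T·r/J = 20100 × 0.0432 / 1.768×10^-4 = 4.911×10^6 Pa.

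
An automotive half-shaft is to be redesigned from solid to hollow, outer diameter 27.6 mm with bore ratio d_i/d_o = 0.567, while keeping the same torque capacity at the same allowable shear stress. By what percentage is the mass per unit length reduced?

Equal τ_max and T ⇒ the solid shaft needs d_s³ = d_o³(1−k⁴), so d_s = 27.6·(1−0.567⁴)^(1/3) = 26.61 mm.
Area ratio A_h/A_s = d_o²(1−k²)/d_s² = (1−k²)/(1−k⁴)^(2/3) = 0.7297.
Mass saving = 1 − 0.7297 = 27.0 %.

27.0 %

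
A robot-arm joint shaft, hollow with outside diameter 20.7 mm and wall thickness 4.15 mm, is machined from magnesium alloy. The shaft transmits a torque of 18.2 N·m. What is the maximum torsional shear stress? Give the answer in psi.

J = π(d_o⁴ − d_i⁴)/32 = π(0.0207⁴ − 0.0124⁴)/32 = 1.570×10^-8 m⁴.
τ_max = T·r/J = 18.20 × 0.0103 / 1.570×10^-8 = 1.199×10^7 Pa.

1740 psi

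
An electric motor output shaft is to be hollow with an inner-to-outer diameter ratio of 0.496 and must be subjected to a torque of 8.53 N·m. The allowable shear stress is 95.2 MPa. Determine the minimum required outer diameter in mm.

For a hollow shaft with d_i/d_o = 0.496: τ_max = 16T/(π d_o³ (1−k⁴)), so d_o = [16T/(π τ_allow (1−k⁴))]^(1/3) = [16·8.530/(π·9.52×10^7·0.9395)]^(1/3) = 0.007861 m.

7.86 mm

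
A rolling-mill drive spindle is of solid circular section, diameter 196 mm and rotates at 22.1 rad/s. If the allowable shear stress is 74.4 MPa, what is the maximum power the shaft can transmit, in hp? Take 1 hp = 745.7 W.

3260 hp

J = πd⁴/32 = π(0.196)⁴/32 = 1.449×10^-4 m⁴.
T_max = τ_allow·J/r = 7.44×10^7 × 1.449×10^-4 / 0.0980 = 110000 N·m.
ω = 22.1 rad/s, so P_max = T_max·ω = 2.431×10^6 W.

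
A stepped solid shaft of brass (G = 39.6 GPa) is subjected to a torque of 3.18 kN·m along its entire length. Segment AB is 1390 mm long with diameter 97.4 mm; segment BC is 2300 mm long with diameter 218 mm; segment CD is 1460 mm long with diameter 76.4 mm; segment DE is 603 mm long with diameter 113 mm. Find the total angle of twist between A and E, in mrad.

J_AB = π(0.0974)⁴/32 = 8.84×10^-6 m⁴; J_BC = π(0.218)⁴/32 = 2.22×10^-4 m⁴; J_CD = π(0.0764)⁴/32 = 3.34×10^-6 m⁴; J_DE = π(0.113)⁴/32 = 1.60×10^-5 m⁴.
θ = (T/G)·Σ L_i/J_i = (3180/39.6×10⁹)·(1.39/8.84×10^-6 + 2.30/2.22×10^-4 + 1.46/3.34×10^-6 + 0.603/1.60×10^-5) = 0.05154 rad.

51.5 mrad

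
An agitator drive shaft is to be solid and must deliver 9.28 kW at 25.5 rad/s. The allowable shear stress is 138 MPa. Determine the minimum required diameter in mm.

23.8 mm

ω = 25.5 rad/s, so T = P/ω = 9.28×10³ / 25.50 = 363.9 N·m.
For a solid shaft τ_max = 16T/(πd³), so d = (16T/(π τ_allow))^(1/3) = (16·363.9/(π·1.38×10^8))^(1/3) = 0.02377 m.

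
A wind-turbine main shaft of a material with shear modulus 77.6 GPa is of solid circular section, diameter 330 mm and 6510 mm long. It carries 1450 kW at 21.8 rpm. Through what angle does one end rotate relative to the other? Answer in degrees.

2.62°

ω = 2π·21.8/60 = 2.283 rad/s, so T = P/ω = 1450×10³ / 2.283 = 635200 N·m.
J = πd⁴/32 = π(0.330)⁴/32 = 1.164×10^-3 m⁴.
θ = T·L/(G·J) = 635200 × 6.51 / (77.6×10⁹ × 1.164×10^-3) = 0.04577 rad.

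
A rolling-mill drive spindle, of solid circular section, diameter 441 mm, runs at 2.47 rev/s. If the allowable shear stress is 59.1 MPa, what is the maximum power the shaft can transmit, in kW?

15400 kW

J = πd⁴/32 = π(0.441)⁴/32 = 3.713×10^-3 m⁴.
T_max = τ_allow·J/r = 5.91×10^7 × 3.713×10^-3 / 0.221 = 995300 N·m.
ω = 2π·2.47 = 15.52 rad/s, so P_max = T_max·ω = 1.545×10^7 W.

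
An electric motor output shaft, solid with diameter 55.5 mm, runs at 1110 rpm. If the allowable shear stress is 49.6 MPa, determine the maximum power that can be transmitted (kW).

J = πd⁴/32 = π(0.0555)⁴/32 = 9.315×10^-7 m⁴.
T_max = τ_allow·J/r = 4.96×10^7 × 9.315×10^-7 / 0.0278 = 1665 N·m.
ω = 2π·1110/60 = 116.2 rad/s, so P_max = T_max·ω = 1.935×10^5 W.

194 kW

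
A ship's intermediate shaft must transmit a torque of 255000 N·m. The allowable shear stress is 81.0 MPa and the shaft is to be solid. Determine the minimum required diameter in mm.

252 mm

For a solid shaft τ_max = 16T/(πd³), so d = (16T/(π τ_allow))^(1/3) = (16·255000/(π·8.10×10^7))^(1/3) = 0.2522 m.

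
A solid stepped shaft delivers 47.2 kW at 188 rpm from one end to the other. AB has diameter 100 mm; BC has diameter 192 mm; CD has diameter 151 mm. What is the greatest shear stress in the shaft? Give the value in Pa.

ω = 2π·188/60 = 19.69 rad/s, so T = P/ω = 47.2×10³ / 19.69 = 2397 N·m.
Under the same torque, τ_max = 16T/(πd³) is largest where d is smallest — segment AB (d = 100 mm).
τ_max = 16·2397/(π·(0.100)³) = 1.221×10^7 Pa.

1.22e7 Pa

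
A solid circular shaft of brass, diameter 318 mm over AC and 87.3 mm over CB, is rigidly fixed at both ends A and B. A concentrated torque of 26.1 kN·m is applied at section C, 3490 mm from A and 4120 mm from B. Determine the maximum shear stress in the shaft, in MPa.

Compatibility: T_A·a/J_AC = T_B·b/J_CB with T_A + T_B = T₀.
J_AC = 1.00×10^-3 m⁴, J_CB = 5.70×10^-6 m⁴, so T_A = T₀·(J_AC/a)/((J_AC/a)+(J_CB/b)) = 25980 N·m, T_B = 125.0 N·m.
τ in each portion: τ_AC = 4.11×10^6 Pa, τ_CB = 9.57×10^5 Pa; maximum is in AC.
τ_max = T_AC·r/J = 25980·0.159/1.00×10^-3 = 4.114×10^6 Pa.

4.11 MPa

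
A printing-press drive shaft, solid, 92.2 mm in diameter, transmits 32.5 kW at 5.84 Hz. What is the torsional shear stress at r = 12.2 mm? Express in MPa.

ω = 2π·5.84 = 36.69 rad/s, so T = P/ω = 32.5×10³ / 36.69 = 885.7 N·m.
J = πd⁴/32 = π(0.0922)⁴/32 = 7.095×10^-6 m⁴.
Shear stress varies linearly with radius: τ = T·r/J = 885.7 × 0.0122 / 7.095×10^-6 = 1.523×10^6 Pa.

1.52 MPa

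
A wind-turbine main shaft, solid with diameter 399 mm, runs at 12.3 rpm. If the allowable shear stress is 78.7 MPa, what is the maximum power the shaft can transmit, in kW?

1260 kW

J = πd⁴/32 = π(0.399)⁴/32 = 2.488×10^-3 m⁴.
T_max = τ_allow·J/r = 7.87×10^7 × 2.488×10^-3 / 0.200 = 981600 N·m.
ω = 2π·12.3/60 = 1.288 rad/s, so P_max = T_max·ω = 1.264×10^6 W.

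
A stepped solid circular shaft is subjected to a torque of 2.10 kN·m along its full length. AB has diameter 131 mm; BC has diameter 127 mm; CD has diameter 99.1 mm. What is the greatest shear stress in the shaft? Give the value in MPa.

Under the same torque, τ_max = 16T/(πd³) is largest where d is smallest — segment CD (d = 99.1 mm).
τ_max = 16·2100/(π·(0.0991)³) = 1.099×10^7 Pa.

11.0 MPa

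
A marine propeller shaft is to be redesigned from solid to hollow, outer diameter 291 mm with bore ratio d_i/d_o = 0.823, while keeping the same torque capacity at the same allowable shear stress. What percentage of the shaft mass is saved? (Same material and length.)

51.4 %

Equal τ_max and T ⇒ the solid shaft needs d_s³ = d_o³(1−k⁴), so d_s = 291·(1−0.823⁴)^(1/3) = 237.1 mm.
Area ratio A_h/A_s = d_o²(1−k²)/d_s² = (1−k²)/(1−k⁴)^(2/3) = 0.4859.
Mass saving = 1 − 0.4859 = 51.4 %.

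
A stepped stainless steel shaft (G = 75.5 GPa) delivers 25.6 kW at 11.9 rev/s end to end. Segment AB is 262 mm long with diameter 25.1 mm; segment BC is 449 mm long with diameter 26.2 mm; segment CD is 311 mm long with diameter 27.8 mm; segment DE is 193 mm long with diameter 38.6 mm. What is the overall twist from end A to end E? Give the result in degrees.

ω = 2π·11.9 = 74.77 rad/s, so T = P/ω = 25.6×10³ / 74.77 = 342.4 N·m.
J_AB = π(0.0251)⁴/32 = 3.90×10^-8 m⁴; J_BC = π(0.0262)⁴/32 = 4.63×10^-8 m⁴; J_CD = π(0.0278)⁴/32 = 5.86×10^-8 m⁴; J_DE = π(0.0386)⁴/32 = 2.18×10^-7 m⁴.
θ = (T/G)·Σ L_i/J_i = (342.4/75.5×10⁹)·(0.262/3.90×10^-8 + 0.449/4.63×10^-8 + 0.311/5.86×10^-8 + 0.193/2.18×10^-7) = 0.1026 rad.

5.88°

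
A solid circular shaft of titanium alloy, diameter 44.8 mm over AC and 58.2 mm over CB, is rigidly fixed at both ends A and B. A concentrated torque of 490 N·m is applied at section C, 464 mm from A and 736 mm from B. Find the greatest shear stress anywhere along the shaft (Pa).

9.93e6 Pa

Compatibility: T_A·a/J_AC = T_B·b/J_CB with T_A + T_B = T₀.
J_AC = 3.95×10^-7 m⁴, J_CB = 1.13×10^-6 m⁴, so T_A = T₀·(J_AC/a)/((J_AC/a)+(J_CB/b)) = 175.3 N·m, T_B = 314.7 N·m.
τ in each portion: τ_AC = 9.93×10^6 Pa, τ_CB = 8.13×10^6 Pa; maximum is in AC.
τ_max = T_AC·r/J = 175.3·0.0224/3.95×10^-7 = 9.928×10^6 Pa.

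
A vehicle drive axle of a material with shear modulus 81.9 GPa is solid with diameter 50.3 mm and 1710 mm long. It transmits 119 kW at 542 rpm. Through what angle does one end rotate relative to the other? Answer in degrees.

ω = 2π·542/60 = 56.76 rad/s, so T = P/ω = 119×10³ / 56.76 = 2097 N·m.
J = πd⁴/32 = π(0.0503)⁴/32 = 6.285×10^-7 m⁴.
θ = T·L/(G·J) = 2097 × 1.71 / (81.9×10⁹ × 6.285×10^-7) = 0.06966 rad.

3.99°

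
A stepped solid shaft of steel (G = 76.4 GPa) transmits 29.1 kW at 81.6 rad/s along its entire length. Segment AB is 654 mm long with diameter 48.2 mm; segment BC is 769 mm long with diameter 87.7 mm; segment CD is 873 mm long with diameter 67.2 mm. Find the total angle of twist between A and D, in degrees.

0.482°

ω = 81.6 rad/s, so T = P/ω = 29.1×10³ / 81.60 = 356.6 N·m.
J_AB = π(0.0482)⁴/32 = 5.30×10^-7 m⁴; J_BC = π(0.0877)⁴/32 = 5.81×10^-6 m⁴; J_CD = π(0.0672)⁴/32 = 2.00×10^-6 m⁴.
θ = (T/G)·Σ L_i/J_i = (356.6/76.4×10⁹)·(0.654/5.30×10^-7 + 0.769/5.81×10^-6 + 0.873/2.00×10^-6) = 8.414×10^-3 rad.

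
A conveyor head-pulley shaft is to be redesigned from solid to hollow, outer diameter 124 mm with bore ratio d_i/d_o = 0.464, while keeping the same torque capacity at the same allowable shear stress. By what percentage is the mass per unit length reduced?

19.0 %

Equal τ_max and T ⇒ the solid shaft needs d_s³ = d_o³(1−k⁴), so d_s = 124·(1−0.464⁴)^(1/3) = 122.1 mm.
Area ratio A_h/A_s = d_o²(1−k²)/d_s² = (1−k²)/(1−k⁴)^(2/3) = 0.8099.
Mass saving = 1 − 0.8099 = 19.0 %.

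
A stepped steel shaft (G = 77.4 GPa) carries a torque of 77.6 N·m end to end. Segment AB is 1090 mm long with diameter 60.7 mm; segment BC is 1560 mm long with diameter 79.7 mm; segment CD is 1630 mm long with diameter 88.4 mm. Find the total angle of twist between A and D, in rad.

0.00149 rad

J_AB = π(0.0607)⁴/32 = 1.33×10^-6 m⁴; J_BC = π(0.0797)⁴/32 = 3.96×10^-6 m⁴; J_CD = π(0.0884)⁴/32 = 6.00×10^-6 m⁴.
θ = (T/G)·Σ L_i/J_i = (77.60/77.4×10⁹)·(1.09/1.33×10^-6 + 1.56/3.96×10^-6 + 1.63/6.00×10^-6) = 1.487×10^-3 rad.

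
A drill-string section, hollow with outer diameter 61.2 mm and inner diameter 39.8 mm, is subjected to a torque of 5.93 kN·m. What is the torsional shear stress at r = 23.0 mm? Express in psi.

17500 psi

J = π(d_o⁴ − d_i⁴)/32 = π(0.0612⁴ − 0.0398⁴)/32 = 1.131×10^-6 m⁴.
Shear stress varies linearly with radius: τ = T·r/J = 5930 × 0.0230 / 1.131×10^-6 = 1.206×10^8 Pa.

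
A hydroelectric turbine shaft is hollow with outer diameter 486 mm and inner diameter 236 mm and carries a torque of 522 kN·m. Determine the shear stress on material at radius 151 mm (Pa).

J = π(d_o⁴ − d_i⁴)/32 = π(0.486⁴ − 0.236⁴)/32 = 5.172×10^-3 m⁴.
Shear stress varies linearly with radius: τ = T·r/J = 522000 × 0.151 / 5.172×10^-3 = 1.524×10^7 Pa.

1.52e7 Pa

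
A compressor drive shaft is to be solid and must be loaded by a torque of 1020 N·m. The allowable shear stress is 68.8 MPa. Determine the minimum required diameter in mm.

42.3 mm

For a solid shaft τ_max = 16T/(πd³), so d = (16T/(π τ_allow))^(1/3) = (16·1020/(π·6.88×10^7))^(1/3) = 0.04227 m.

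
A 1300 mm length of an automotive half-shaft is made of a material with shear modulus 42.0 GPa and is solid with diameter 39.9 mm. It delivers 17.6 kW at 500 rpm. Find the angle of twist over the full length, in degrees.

2.40°

ω = 2π·500/60 = 52.36 rad/s, so T = P/ω = 17.6×10³ / 52.36 = 336.1 N·m.
J = πd⁴/32 = π(0.0399)⁴/32 = 2.488×10^-7 m⁴.
θ = T·L/(G·J) = 336.1 × 1.30 / (42.0×10⁹ × 2.488×10^-7) = 0.04181 rad.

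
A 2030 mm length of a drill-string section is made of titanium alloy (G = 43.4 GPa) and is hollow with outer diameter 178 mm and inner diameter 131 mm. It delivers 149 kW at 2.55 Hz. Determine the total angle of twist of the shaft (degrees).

ω = 2π·2.55 = 16.02 rad/s, so T = P/ω = 149×10³ / 16.02 = 9300 N·m.
J = π(d_o⁴ − d_i⁴)/32 = π(0.178⁴ − 0.131⁴)/32 = 6.964×10^-5 m⁴.
θ = T·L/(G·J) = 9300 × 2.03 / (43.4×10⁹ × 6.964×10^-5) = 6.246×10^-3 rad.

0.358°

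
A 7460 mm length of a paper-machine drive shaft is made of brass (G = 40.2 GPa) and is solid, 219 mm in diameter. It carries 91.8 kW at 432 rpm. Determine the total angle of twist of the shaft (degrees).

0.0955°

ω = 2π·432/60 = 45.24 rad/s, so T = P/ω = 91.8×10³ / 45.24 = 2029 N·m.
J = πd⁴/32 = π(0.219)⁴/32 = 2.258×10^-4 m⁴.
θ = T·L/(G·J) = 2029 × 7.46 / (40.2×10⁹ × 2.258×10^-4) = 1.668×10^-3 rad.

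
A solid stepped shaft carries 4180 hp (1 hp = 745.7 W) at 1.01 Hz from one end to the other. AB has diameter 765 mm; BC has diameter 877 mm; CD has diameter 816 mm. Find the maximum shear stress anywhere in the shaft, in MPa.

5.59 MPa

ω = 2π·1.01 = 6.346 rad/s, so T = P/ω = 4180×745.7 / 6.346 = 491200 N·m.
Under the same torque, τ_max = 16T/(πd³) is largest where d is smallest — segment AB (d = 765 mm).
τ_max = 16·491200/(π·(0.765)³) = 5.588×10^6 Pa.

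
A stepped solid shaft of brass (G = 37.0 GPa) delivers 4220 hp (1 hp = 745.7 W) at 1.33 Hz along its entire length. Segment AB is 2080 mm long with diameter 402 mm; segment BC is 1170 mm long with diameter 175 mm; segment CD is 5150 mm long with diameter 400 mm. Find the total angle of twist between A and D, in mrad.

158 mrad

ω = 2π·1.33 = 8.357 rad/s, so T = P/ω = 4220×745.7 / 8.357 = 376600 N·m.
J_AB = π(0.402)⁴/32 = 2.56×10^-3 m⁴; J_BC = π(0.175)⁴/32 = 9.21×10^-5 m⁴; J_CD = π(0.400)⁴/32 = 2.51×10^-3 m⁴.
θ = (T/G)·Σ L_i/J_i = (376600/37.0×10⁹)·(2.08/2.56×10^-3 + 1.17/9.21×10^-5 + 5.15/2.51×10^-3) = 0.1584 rad.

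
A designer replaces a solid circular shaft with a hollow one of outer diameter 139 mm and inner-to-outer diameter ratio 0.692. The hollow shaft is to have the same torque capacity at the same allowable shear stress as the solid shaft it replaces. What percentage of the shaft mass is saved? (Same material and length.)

38.0 %

Equal τ_max and T ⇒ the solid shaft needs d_s³ = d_o³(1−k⁴), so d_s = 139·(1−0.692⁴)^(1/3) = 127.4 mm.
Area ratio A_h/A_s = d_o²(1−k²)/d_s² = (1−k²)/(1−k⁴)^(2/3) = 0.6200.
Mass saving = 1 − 0.6200 = 38.0 %.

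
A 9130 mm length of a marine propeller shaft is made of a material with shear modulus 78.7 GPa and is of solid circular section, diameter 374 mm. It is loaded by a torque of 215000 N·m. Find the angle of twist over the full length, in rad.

0.0130 rad

J = πd⁴/32 = π(0.374)⁴/32 = 1.921×10^-3 m⁴.
θ = T·L/(G·J) = 215000 × 9.13 / (78.7×10⁹ × 1.921×10^-3) = 0.01299 rad.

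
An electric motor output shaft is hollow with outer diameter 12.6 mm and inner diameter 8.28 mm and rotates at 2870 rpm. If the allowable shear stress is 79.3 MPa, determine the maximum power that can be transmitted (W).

7620 W

J = π(d_o⁴ − d_i⁴)/32 = π(0.0126⁴ − 0.00828⁴)/32 = 2.013×10^-9 m⁴.
T_max = τ_allow·J/r = 7.93×10^7 × 2.013×10^-9 / 0.00630 = 25.34 N·m.
ω = 2π·2870/60 = 300.5 rad/s, so P_max = T_max·ω = 7615 W.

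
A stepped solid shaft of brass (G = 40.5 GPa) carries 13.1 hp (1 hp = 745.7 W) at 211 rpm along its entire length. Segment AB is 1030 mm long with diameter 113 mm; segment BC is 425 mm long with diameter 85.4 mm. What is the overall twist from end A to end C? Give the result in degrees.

ω = 2π·211/60 = 22.10 rad/s, so T = P/ω = 13.1×745.7 / 22.10 = 442.1 N·m.
J_AB = π(0.113)⁴/32 = 1.60×10^-5 m⁴; J_BC = π(0.0854)⁴/32 = 5.22×10^-6 m⁴.
θ = (T/G)·Σ L_i/J_i = (442.1/40.5×10⁹)·(1.03/1.60×10^-5 + 0.425/5.22×10^-6) = 1.591×10^-3 rad.

0.0911°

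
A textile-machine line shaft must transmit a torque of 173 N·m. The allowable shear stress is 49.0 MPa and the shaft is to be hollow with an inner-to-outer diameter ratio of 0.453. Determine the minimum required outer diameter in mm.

26.6 mm

For a hollow shaft with d_i/d_o = 0.453: τ_max = 16T/(π d_o³ (1−k⁴)), so d_o = [16T/(π τ_allow (1−k⁴))]^(1/3) = [16·173.0/(π·4.90×10^7·0.9579)]^(1/3) = 0.02658 m.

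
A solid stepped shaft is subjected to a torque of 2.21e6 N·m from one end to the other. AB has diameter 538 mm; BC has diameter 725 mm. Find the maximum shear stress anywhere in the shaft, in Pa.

7.23e7 Pa

Under the same torque, τ_max = 16T/(πd³) is largest where d is smallest — segment AB (d = 538 mm).
τ_max = 16·2.210e6/(π·(0.538)³) = 7.228×10^7 Pa.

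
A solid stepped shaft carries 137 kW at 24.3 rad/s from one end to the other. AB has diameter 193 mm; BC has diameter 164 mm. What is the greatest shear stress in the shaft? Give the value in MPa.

6.51 MPa

ω = 24.3 rad/s, so T = P/ω = 137×10³ / 24.30 = 5638 N·m.
Under the same torque, τ_max = 16T/(πd³) is largest where d is smallest — segment BC (d = 164 mm).
τ_max = 16·5638/(π·(0.164)³) = 6.510×10^6 Pa.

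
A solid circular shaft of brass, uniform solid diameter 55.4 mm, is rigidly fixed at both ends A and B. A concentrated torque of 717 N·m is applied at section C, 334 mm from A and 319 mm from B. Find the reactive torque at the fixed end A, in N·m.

With uniform GJ and both ends fixed, compatibility θ_AC = θ_CB gives T_A·a = T_B·b, together with T_A + T_B = T₀.
T_A = T₀·b/(a+b) = 717.0·319/653.0 = 350.3 N·m; T_B = 366.7 N·m.

350 N·m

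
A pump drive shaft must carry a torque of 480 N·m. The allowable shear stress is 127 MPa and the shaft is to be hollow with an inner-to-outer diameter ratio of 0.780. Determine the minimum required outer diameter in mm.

31.3 mm

For a hollow shaft with d_i/d_o = 0.780: τ_max = 16T/(π d_o³ (1−k⁴)), so d_o = [16T/(π τ_allow (1−k⁴))]^(1/3) = [16·480.0/(π·1.27×10^8·0.6298)]^(1/3) = 0.03126 m.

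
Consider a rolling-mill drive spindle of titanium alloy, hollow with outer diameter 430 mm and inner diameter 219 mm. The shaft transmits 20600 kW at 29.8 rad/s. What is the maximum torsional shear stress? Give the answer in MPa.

ω = 29.8 rad/s, so T = P/ω = 20600×10³ / 29.80 = 691300 N·m.
J = π(d_o⁴ − d_i⁴)/32 = π(0.430⁴ − 0.219⁴)/32 = 3.131×10^-3 m⁴.
τ_max = T·r/J = 691300 × 0.215 / 3.131×10^-3 = 4.748×10^7 Pa.

47.5 MPa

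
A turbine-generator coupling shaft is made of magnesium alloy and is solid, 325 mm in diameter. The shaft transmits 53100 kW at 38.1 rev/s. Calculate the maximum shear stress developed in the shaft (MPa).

ω = 2π·38.1 = 239.4 rad/s, so T = P/ω = 53100×10³ / 239.4 = 221800 N·m.
J = πd⁴/32 = π(0.325)⁴/32 = 1.095×10^-3 m⁴.
τ_max = T·r/J = 221800 × 0.163 / 1.095×10^-3 = 3.291×10^7 Pa.

32.9 MPa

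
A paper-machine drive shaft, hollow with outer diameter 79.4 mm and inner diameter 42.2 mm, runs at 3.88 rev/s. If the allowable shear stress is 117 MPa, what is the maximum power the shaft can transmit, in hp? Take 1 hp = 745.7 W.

346 hp

J = π(d_o⁴ − d_i⁴)/32 = π(0.0794⁴ − 0.0422⁴)/32 = 3.591×10^-6 m⁴.
T_max = τ_allow·J/r = 1.17×10^8 × 3.591×10^-6 / 0.0397 = 10580 N·m.
ω = 2π·3.88 = 24.38 rad/s, so P_max = T_max·ω = 2.580×10^5 W.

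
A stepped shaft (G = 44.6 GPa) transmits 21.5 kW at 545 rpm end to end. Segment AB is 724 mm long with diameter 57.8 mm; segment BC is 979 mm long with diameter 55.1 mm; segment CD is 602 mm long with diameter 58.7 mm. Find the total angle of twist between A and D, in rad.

0.0191 rad

ω = 2π·545/60 = 57.07 rad/s, so T = P/ω = 21.5×10³ / 57.07 = 376.7 N·m.
J_AB = π(0.0578)⁴/32 = 1.10×10^-6 m⁴; J_BC = π(0.0551)⁴/32 = 9.05×10^-7 m⁴; J_CD = π(0.0587)⁴/32 = 1.17×10^-6 m⁴.
θ = (T/G)·Σ L_i/J_i = (376.7/44.6×10⁹)·(0.724/1.10×10^-6 + 0.979/9.05×10^-7 + 0.602/1.17×10^-6) = 0.01908 rad.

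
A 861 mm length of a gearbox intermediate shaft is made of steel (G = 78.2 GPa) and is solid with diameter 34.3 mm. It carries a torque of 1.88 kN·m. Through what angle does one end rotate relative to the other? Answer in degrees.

8.73°

J = πd⁴/32 = π(0.0343)⁴/32 = 1.359×10^-7 m⁴.
θ = T·L/(G·J) = 1880 × 0.861 / (78.2×10⁹ × 1.359×10^-7) = 0.1523 rad.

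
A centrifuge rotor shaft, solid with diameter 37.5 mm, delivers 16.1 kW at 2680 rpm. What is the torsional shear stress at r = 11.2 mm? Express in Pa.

ω = 2π·2680/60 = 280.6 rad/s, so T = P/ω = 16.1×10³ / 280.6 = 57.37 N·m.
J = πd⁴/32 = π(0.0375)⁴/32 = 1.941×10^-7 m⁴.
Shear stress varies linearly with radius: τ = T·r/J = 57.37 × 0.0112 / 1.941×10^-7 = 3.309×10^6 Pa.

3.31e6 Pa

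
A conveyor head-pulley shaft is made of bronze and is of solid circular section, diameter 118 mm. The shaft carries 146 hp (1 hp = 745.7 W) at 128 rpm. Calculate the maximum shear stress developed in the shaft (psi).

ω = 2π·128/60 = 13.40 rad/s, so T = P/ω = 146×745.7 / 13.40 = 8122 N·m.
J = πd⁴/32 = π(0.118)⁴/32 = 1.903×10^-5 m⁴.
τ_max = T·r/J = 8122 × 0.0590 / 1.903×10^-5 = 2.518×10^7 Pa.

3650 psi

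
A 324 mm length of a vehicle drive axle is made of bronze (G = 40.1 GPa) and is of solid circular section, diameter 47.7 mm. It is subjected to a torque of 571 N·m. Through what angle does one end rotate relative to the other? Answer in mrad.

J = πd⁴/32 = π(0.0477)⁴/32 = 5.082×10^-7 m⁴.
θ = T·L/(G·J) = 571.0 × 0.324 / (40.1×10⁹ × 5.082×10^-7) = 9.077×10^-3 rad.

9.08 mrad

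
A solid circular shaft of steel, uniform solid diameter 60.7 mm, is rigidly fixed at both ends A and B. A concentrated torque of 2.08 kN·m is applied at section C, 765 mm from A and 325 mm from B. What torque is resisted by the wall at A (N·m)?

620 N·m

With uniform GJ and both ends fixed, compatibility θ_AC = θ_CB gives T_A·a = T_B·b, together with T_A + T_B = T₀.
T_A = T₀·b/(a+b) = 2080·325/1090 = 620.2 N·m; T_B = 1460 N·m.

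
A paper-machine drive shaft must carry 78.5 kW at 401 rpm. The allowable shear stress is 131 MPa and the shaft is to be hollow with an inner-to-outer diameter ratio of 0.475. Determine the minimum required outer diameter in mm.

ω = 2π·401/60 = 41.99 rad/s, so T = P/ω = 78.5×10³ / 41.99 = 1869 N·m.
For a hollow shaft with d_i/d_o = 0.475: τ_max = 16T/(π d_o³ (1−k⁴)), so d_o = [16T/(π τ_allow (1−k⁴))]^(1/3) = [16·1869/(π·1.31×10^8·0.9491)]^(1/3) = 0.04246 m.

42.5 mm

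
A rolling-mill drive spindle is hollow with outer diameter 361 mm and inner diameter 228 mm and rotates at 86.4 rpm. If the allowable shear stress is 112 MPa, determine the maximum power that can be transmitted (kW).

7870 kW

J = π(d_o⁴ − d_i⁴)/32 = π(0.361⁴ − 0.228⁴)/32 = 1.402×10^-3 m⁴.
T_max = τ_allow·J/r = 1.12×10^8 × 1.402×10^-3 / 0.180 = 870000 N·m.
ω = 2π·86.4/60 = 9.048 rad/s, so P_max = T_max·ω = 7.871×10^6 W.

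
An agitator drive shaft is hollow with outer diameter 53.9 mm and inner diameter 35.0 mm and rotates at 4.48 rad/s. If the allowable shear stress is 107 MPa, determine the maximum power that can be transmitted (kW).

12.1 kW

J = π(d_o⁴ − d_i⁴)/32 = π(0.0539⁴ − 0.0350⁴)/32 = 6.813×10^-7 m⁴.
T_max = τ_allow·J/r = 1.07×10^8 × 6.813×10^-7 / 0.0269 = 2705 N·m.
ω = 4.48 rad/s, so P_max = T_max·ω = 1.212×10^4 W.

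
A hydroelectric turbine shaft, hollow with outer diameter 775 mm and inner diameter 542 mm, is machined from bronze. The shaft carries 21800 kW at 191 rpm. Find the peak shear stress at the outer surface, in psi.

2270 psi

ω = 2π·191/60 = 20.00 rad/s, so T = P/ω = 21800×10³ / 20.00 = 1.090e6 N·m.
J = π(d_o⁴ − d_i⁴)/32 = π(0.775⁴ − 0.542⁴)/32 = 0.02694 m⁴.
τ_max = T·r/J = 1.090e6 × 0.388 / 0.02694 = 1.567×10^7 Pa.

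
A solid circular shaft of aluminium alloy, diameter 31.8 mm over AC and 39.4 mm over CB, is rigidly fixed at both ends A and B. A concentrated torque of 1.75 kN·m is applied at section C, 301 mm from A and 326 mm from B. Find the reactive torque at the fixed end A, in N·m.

Compatibility: T_A·a/J_AC = T_B·b/J_CB with T_A + T_B = T₀.
J_AC = 1.00×10^-7 m⁴, J_CB = 2.37×10^-7 m⁴, so T_A = T₀·(J_AC/a)/((J_AC/a)+(J_CB/b)) = 551.0 N·m, T_B = 1199 N·m.

551 N·m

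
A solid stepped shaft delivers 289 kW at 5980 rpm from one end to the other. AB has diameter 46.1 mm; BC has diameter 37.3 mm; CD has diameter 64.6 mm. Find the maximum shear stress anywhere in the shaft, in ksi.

6.57 ksi

ω = 2π·5980/60 = 626.2 rad/s, so T = P/ω = 289×10³ / 626.2 = 461.5 N·m.
Under the same torque, τ_max = 16T/(πd³) is largest where d is smallest — segment BC (d = 37.3 mm).
τ_max = 16·461.5/(π·(0.0373)³) = 4.529×10^7 Pa.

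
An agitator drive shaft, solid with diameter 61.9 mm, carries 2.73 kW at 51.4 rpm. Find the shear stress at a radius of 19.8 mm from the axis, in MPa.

ω = 2π·51.4/60 = 5.383 rad/s, so T = P/ω = 2.73×10³ / 5.383 = 507.2 N·m.
J = πd⁴/32 = π(0.0619)⁴/32 = 1.441×10^-6 m⁴.
Shear stress varies linearly with radius: τ = T·r/J = 507.2 × 0.0198 / 1.441×10^-6 = 6.967×10^6 Pa.

6.97 MPa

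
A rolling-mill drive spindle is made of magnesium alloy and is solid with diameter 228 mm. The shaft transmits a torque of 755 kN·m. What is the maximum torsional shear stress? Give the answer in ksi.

47.1 ksi

J = πd⁴/32 = π(0.228)⁴/32 = 2.653×10^-4 m⁴.
τ_max = T·r/J = 755000 × 0.114 / 2.653×10^-4 = 3.244×10^8 Pa.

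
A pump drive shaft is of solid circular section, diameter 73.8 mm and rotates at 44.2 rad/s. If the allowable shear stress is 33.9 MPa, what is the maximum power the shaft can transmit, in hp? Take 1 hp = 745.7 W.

159 hp

J = πd⁴/32 = π(0.0738)⁴/32 = 2.912×10^-6 m⁴.
T_max = τ_allow·J/r = 3.39×10^7 × 2.912×10^-6 / 0.0369 = 2675 N·m.
ω = 44.2 rad/s, so P_max = T_max·ω = 1.183×10^5 W.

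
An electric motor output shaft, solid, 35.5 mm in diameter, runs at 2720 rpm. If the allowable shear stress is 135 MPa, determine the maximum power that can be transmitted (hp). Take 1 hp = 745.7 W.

J = πd⁴/32 = π(0.0355)⁴/32 = 1.559×10^-7 m⁴.
T_max = τ_allow·J/r = 1.35×10^8 × 1.559×10^-7 / 0.0177 = 1186 N·m.
ω = 2π·2720/60 = 284.8 rad/s, so P_max = T_max·ω = 3.378×10^5 W.

453 hp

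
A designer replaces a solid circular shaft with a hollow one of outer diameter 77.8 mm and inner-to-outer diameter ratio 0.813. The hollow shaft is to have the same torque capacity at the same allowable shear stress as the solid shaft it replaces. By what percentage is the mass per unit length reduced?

50.3 %

Equal τ_max and T ⇒ the solid shaft needs d_s³ = d_o³(1−k⁴), so d_s = 77.8·(1−0.813⁴)^(1/3) = 64.25 mm.
Area ratio A_h/A_s = d_o²(1−k²)/d_s² = (1−k²)/(1−k⁴)^(2/3) = 0.4972.
Mass saving = 1 − 0.4972 = 50.3 %.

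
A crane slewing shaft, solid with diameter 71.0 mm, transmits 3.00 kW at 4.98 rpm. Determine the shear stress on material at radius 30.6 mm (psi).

10200 psi

ω = 2π·4.98/60 = 0.5215 rad/s, so T = P/ω = 3.00×10³ / 0.5215 = 5753 N·m.
J = πd⁴/32 = π(0.0710)⁴/32 = 2.495×10^-6 m⁴.
Shear stress varies linearly with radius: τ = T·r/J = 5753 × 0.0306 / 2.495×10^-6 = 7.056×10^7 Pa.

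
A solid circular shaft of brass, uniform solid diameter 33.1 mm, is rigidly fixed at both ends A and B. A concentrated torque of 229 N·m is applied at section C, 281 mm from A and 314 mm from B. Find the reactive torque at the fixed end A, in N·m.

With uniform GJ and both ends fixed, compatibility θ_AC = θ_CB gives T_A·a = T_B·b, together with T_A + T_B = T₀.
T_A = T₀·b/(a+b) = 229.0·314/595.0 = 120.9 N·m; T_B = 108.1 N·m.

121 N·m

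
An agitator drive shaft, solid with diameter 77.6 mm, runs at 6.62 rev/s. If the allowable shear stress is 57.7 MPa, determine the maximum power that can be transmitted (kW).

J = πd⁴/32 = π(0.0776)⁴/32 = 3.560×10^-6 m⁴.
T_max = τ_allow·J/r = 5.77×10^7 × 3.560×10^-6 / 0.0388 = 5294 N·m.
ω = 2π·6.62 = 41.59 rad/s, so P_max = T_max·ω = 2.202×10^5 W.

220 kW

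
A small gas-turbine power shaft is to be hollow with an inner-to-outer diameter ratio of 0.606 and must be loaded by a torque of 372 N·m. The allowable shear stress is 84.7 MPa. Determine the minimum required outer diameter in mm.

For a hollow shaft with d_i/d_o = 0.606: τ_max = 16T/(π d_o³ (1−k⁴)), so d_o = [16T/(π τ_allow (1−k⁴))]^(1/3) = [16·372.0/(π·8.47×10^7·0.8651)]^(1/3) = 0.02957 m.

29.6 mm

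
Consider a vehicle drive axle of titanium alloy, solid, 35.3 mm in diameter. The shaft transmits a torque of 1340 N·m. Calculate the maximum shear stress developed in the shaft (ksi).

22.5 ksi

J = πd⁴/32 = π(0.0353)⁴/32 = 1.524×10^-7 m⁴.
τ_max = T·r/J = 1340 × 0.0176 / 1.524×10^-7 = 1.551×10^8 Pa.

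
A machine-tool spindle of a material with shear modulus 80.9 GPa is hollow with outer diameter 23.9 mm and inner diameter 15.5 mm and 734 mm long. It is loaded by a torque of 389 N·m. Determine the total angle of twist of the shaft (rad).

0.134 rad

J = π(d_o⁴ − d_i⁴)/32 = π(0.0239⁴ − 0.0155⁴)/32 = 2.637×10^-8 m⁴.
θ = T·L/(G·J) = 389.0 × 0.734 / (80.9×10⁹ × 2.637×10^-8) = 0.1339 rad.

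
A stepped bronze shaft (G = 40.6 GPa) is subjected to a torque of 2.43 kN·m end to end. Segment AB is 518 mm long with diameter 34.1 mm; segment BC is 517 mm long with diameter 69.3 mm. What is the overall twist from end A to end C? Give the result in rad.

J_AB = π(0.0341)⁴/32 = 1.33×10^-7 m⁴; J_BC = π(0.0693)⁴/32 = 2.26×10^-6 m⁴.
θ = (T/G)·Σ L_i/J_i = (2430/40.6×10⁹)·(0.518/1.33×10^-7 + 0.517/2.26×10^-6) = 0.2472 rad.

0.247 rad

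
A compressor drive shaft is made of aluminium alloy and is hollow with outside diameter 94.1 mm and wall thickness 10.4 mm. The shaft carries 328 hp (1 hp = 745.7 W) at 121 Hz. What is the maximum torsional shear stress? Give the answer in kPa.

3110 kPa

ω = 2π·121 = 760.3 rad/s, so T = P/ω = 328×745.7 / 760.3 = 321.7 N·m.
J = π(d_o⁴ − d_i⁴)/32 = π(0.0941⁴ − 0.0733⁴)/32 = 4.864×10^-6 m⁴.
τ_max = T·r/J = 321.7 × 0.0470 / 4.864×10^-6 = 3.112×10^6 Pa.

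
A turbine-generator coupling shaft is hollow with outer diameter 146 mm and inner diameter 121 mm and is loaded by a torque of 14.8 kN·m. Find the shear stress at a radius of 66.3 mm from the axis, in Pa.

J = π(d_o⁴ − d_i⁴)/32 = π(0.146⁴ − 0.121⁴)/32 = 2.356×10^-5 m⁴.
Shear stress varies linearly with radius: τ = T·r/J = 14800 × 0.0663 / 2.356×10^-5 = 4.164×10^7 Pa.

4.16e7 Pa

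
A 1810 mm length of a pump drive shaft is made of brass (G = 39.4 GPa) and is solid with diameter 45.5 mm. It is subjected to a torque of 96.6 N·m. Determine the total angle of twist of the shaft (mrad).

J = πd⁴/32 = π(0.0455)⁴/32 = 4.208×10^-7 m⁴.
θ = T·L/(G·J) = 96.60 × 1.81 / (39.4×10⁹ × 4.208×10^-7) = 0.01055 rad.

10.5 mrad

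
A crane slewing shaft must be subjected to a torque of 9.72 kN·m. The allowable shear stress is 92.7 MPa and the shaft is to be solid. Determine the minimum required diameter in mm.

For a solid shaft τ_max = 16T/(πd³), so d = (16T/(π τ_allow))^(1/3) = (16·9720/(π·9.27×10^7))^(1/3) = 0.08113 m.

81.1 mm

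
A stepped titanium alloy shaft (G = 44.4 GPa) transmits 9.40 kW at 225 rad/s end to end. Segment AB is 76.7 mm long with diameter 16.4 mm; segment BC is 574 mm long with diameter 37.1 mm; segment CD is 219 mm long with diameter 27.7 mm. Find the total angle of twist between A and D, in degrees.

ω = 225 rad/s, so T = P/ω = 9.40×10³ / 225.0 = 41.78 N·m.
J_AB = π(0.0164)⁴/32 = 7.10×10^-9 m⁴; J_BC = π(0.0371)⁴/32 = 1.86×10^-7 m⁴; J_CD = π(0.0277)⁴/32 = 5.78×10^-8 m⁴.
θ = (T/G)·Σ L_i/J_i = (41.78/44.4×10⁹)·(0.0767/7.10×10^-9 + 0.574/1.86×10^-7 + 0.219/5.78×10^-8) = 0.01663 rad.

0.953°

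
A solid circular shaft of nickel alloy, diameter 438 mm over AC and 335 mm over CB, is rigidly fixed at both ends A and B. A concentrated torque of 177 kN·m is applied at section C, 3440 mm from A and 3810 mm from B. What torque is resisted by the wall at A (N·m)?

Compatibility: T_A·a/J_AC = T_B·b/J_CB with T_A + T_B = T₀.
J_AC = 3.61×10^-3 m⁴, J_CB = 1.24×10^-3 m⁴, so T_A = T₀·(J_AC/a)/((J_AC/a)+(J_CB/b)) = 135200 N·m, T_B = 41780 N·m.

135000 N·m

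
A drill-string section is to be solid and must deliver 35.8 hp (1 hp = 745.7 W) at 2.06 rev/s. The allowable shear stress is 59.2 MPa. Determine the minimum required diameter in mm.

ω = 2π·2.06 = 12.94 rad/s, so T = P/ω = 35.8×745.7 / 12.94 = 2063 N·m.
For a solid shaft τ_max = 16T/(πd³), so d = (16T/(π τ_allow))^(1/3) = (16·2063/(π·5.92×10^7))^(1/3) = 0.05619 m.

56.2 mm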